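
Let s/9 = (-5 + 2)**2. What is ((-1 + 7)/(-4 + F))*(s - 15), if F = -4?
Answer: -99/2 ≈ -49.500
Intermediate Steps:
s = 81 (s = 9*(-5 + 2)**2 = 9*(-3)**2 = 9*9 = 81)
((-1 + 7)/(-4 + F))*(s - 15) = ((-1 + 7)/(-4 - 4))*(81 - 15) = (6/(-8))*66 = (6*(-1/8))*66 = -3/4*66 = -99/2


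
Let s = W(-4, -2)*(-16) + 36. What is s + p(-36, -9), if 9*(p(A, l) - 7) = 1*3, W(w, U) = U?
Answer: 226/3 ≈ 75.333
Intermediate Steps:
p(A, l) = 22/3 (p(A, l) = 7 + (1*3)/9 = 7 + (1/9)*3 = 7 + 1/3 = 22/3)
s = 68 (s = -2*(-16) + 36 = 32 + 36 = 68)
s + p(-36, -9) = 68 + 22/3 = 226/3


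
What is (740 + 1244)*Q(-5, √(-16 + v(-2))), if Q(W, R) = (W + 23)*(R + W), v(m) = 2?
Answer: -178560 + 35712*I*√14 ≈ -1.7856e+5 + 1.3362e+5*I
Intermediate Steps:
Q(W, R) = (23 + W)*(R + W)
(740 + 1244)*Q(-5, √(-16 + v(-2))) = (740 + 1244)*((-5)² + 23*√(-16 + 2) + 23*(-5) + √(-16 + 2)*(-5)) = 1984*(25 + 23*√(-14) - 115 + √(-14)*(-5)) = 1984*(25 + 23*(I*√14) - 115 + (I*√14)*(-5)) = 1984*(25 + 23*I*√14 - 115 - 5*I*√14) = 1984*(-90 + 18*I*√14) = -178560 + 35712*I*√14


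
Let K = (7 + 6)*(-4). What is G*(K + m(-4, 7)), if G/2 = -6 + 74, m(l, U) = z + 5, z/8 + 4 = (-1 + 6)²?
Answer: 16456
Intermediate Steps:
z = 168 (z = -32 + 8*(-1 + 6)² = -32 + 8*5² = -32 + 8*25 = -32 + 200 = 168)
K = -52 (K = 13*(-4) = -52)
m(l, U) = 173 (m(l, U) = 168 + 5 = 173)
G = 136 (G = 2*(-6 + 74) = 2*68 = 136)
G*(K + m(-4, 7)) = 136*(-52 + 173) = 136*121 = 16456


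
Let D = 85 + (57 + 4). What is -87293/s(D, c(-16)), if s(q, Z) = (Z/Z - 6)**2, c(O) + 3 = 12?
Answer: -87293/25 ≈ -3491.7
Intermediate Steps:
c(O) = 9 (c(O) = -3 + 12 = 9)
D = 146 (D = 85 + 61 = 146)
s(q, Z) = 25 (s(q, Z) = (1 - 6)**2 = (-5)**2 = 25)
-87293/s(D, c(-16)) = -87293/25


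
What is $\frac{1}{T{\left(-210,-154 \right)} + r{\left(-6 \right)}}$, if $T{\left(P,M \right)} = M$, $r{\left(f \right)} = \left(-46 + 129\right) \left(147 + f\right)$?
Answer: $\frac{1}{11549} \approx 8.6588 \cdot 10^{-5}$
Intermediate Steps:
$r{\left(f \right)} = 12201 + 83 f$ ($r{\left(f \right)} = 83 \left(147 + f\right) = 12201 + 83 f$)
$\frac{1}{T{\left(-210,-154 \right)} + r{\left(-6 \right)}} = \frac{1}{-154 + \left(12201 + 83 \left(-6\right)\right)} = \frac{1}{-154 + \left(12201 - 498\right)} = \frac{1}{-154 + 11703} = \frac{1}{11549}$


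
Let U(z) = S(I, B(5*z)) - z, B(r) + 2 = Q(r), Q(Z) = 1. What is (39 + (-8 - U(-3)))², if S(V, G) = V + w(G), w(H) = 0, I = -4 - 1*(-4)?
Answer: 784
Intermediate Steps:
B(r) = -1 (B(r) = -2 + 1 = -1)
I = 0 (I = -4 + 4 = 0)
S(V, G) = V (S(V, G) = V + 0 = V)
U(z) = -z (U(z) = 0 - z = -z)
(39 + (-8 - U(-3)))² = (39 + (-8 - (-1)*(-3)))² = (39 + (-8 - 1*3))² = (39 + (-8 - 3))² = (39 - 11)² = 28² = 784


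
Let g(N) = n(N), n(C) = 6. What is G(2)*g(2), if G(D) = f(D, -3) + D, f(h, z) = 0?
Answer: 12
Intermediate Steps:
g(N) = 6
G(D) = D (G(D) = 0 + D = D)
G(2)*g(2) = 2*6 = 12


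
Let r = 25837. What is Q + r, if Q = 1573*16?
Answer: 51005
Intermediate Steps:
Q = 25168
Q + r = 25168 + 25837 = 51005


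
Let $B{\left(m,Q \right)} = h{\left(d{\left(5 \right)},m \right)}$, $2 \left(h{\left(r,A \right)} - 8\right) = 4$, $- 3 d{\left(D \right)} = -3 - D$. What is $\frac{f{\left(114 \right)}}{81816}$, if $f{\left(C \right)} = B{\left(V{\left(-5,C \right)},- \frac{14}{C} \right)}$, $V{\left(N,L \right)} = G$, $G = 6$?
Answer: $\frac{5}{40908} \approx 0.00012223$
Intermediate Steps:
$d{\left(D \right)} = 1 + \frac{D}{3}$ ($d{\left(D \right)} = - \frac{-3 - D}{3} = 1 + \frac{D}{3}$)
$h{\left(r,A \right)} = 10$ ($h{\left(r,A \right)} = 8 + \frac{1}{2} \cdot 4 = 8 + 2 = 10$)
$V{\left(N,L \right)} = 6$
$B{\left(m,Q \right)} = 10$
$f{\left(C \right)} = 10$
$\frac{f{\left(114 \right)}}{81816} = \frac{10}{81816} = 10 \cdot \frac{1}{81816} = \frac{5}{40908}$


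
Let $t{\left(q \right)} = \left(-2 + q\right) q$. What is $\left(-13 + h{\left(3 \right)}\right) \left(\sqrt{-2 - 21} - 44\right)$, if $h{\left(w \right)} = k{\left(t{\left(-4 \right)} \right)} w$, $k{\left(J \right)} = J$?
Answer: $-2596 + 59 i \sqrt{23} \approx -2596.0 + 282.95 i$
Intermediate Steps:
$t{\left(q \right)} = q \left(-2 + q\right)$
$h{\left(w \right)} = 24 w$ ($h{\left(w \right)} = - 4 \left(-2 - 4\right) w = \left(-4\right) \left(-6\right) w = 24 w$)
$\left(-13 + h{\left(3 \right)}\right) \left(\sqrt{-2 - 21} - 44\right) = \left(-13 + 24 \cdot 3\right) \left(\sqrt{-2 - 21} - 44\right) = \left(-13 + 72\right) \left(\sqrt{-23} - 44\right) = 59 \left(i \sqrt{23} - 44\right) = 59 \left(-44 + i \sqrt{23}\right) = -2596 + 59 i \sqrt{23}$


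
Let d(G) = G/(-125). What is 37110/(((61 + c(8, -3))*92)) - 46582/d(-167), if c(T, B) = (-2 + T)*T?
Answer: -29192169815/837338 ≈ -34863.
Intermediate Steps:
c(T, B) = T*(-2 + T)
d(G) = -G/125 (d(G) = G*(-1/125) = -G/125)
37110/(((61 + c(8, -3))*92)) - 46582/d(-167) = 37110/(((61 + 8*(-2 + 8))*92)) - 46582/((-1/125*(-167))) = 37110/(((61 + 8*6)*92)) - 46582/167/125 = 37110/(((61 + 48)*92)) - 46582*125/167 = 37110/((109*92)) - 5822750/167 = 37110/10028 - 5822750/167 = 37110*(1/10028) - 5822750/167 = 18555/5014 - 5822750/167 = -29192169815/837338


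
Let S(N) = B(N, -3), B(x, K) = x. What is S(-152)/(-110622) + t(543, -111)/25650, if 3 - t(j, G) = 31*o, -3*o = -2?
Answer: 972239/1418727150 ≈ 0.00068529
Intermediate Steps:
o = 2/3 (o = -1/3*(-2) = 2/3 ≈ 0.66667)
S(N) = N
t(j, G) = -53/3 (t(j, G) = 3 - 31*2/3 = 3 - 1*62/3 = 3 - 62/3 = -53/3)
S(-152)/(-110622) + t(543, -111)/25650 = -152/(-110622) - 53/3/25650 = -152*(-1/110622) - 53/3*1/25650 = 76/55311 - 53/76950 = 972239/1418727150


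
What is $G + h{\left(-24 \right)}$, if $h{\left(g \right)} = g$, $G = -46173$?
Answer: $-46197$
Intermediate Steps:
$G + h{\left(-24 \right)} = -46173 - 24 = -46197$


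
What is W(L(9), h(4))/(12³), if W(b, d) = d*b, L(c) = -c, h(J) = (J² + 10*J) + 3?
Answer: -59/192 ≈ -0.30729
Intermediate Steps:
h(J) = 3 + J² + 10*J
W(b, d) = b*d
W(L(9), h(4))/(12³) = ((-1*9)*(3 + 4² + 10*4))/(12³) = -9*(3 + 16 + 40)/1728 = -9*59*(1/1728) = -531*1/1728 = -59/192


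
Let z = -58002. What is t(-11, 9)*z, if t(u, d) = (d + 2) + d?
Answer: -1160040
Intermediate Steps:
t(u, d) = 2 + 2*d (t(u, d) = (2 + d) + d = 2 + 2*d)
t(-11, 9)*z = (2 + 2*9)*(-58002) = (2 + 18)*(-58002) = 20*(-58002) = -1160040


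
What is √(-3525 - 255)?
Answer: 6*I*√105 ≈ 61.482*I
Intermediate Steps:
√(-3525 - 255) = √(-3780) = 6*I*√105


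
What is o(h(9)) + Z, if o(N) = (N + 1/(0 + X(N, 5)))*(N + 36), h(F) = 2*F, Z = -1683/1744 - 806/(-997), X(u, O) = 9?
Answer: 1700242817/1738768 ≈ 977.84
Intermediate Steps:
Z = -272287/1738768 (Z = -1683*1/1744 - 806*(-1/997) = -1683/1744 + 806/997 = -272287/1738768 ≈ -0.15660)
o(N) = (36 + N)*(1/9 + N) (o(N) = (N + 1/(0 + 9))*(N + 36) = (N + 1/9)*(36 + N) = (1/9 + N)*(36 + N) = (36 + N)*(1/9 + N))
o(h(9)) + Z = (4 + (2*9)**2 + 325*(2*9)/9) - 272287/1738768 = (4 + 18**2 + (325/9)*18) - 272287/1738768 = (4 + 324 + 650) - 272287/1738768 = 978 - 272287/1738768 = 1700242817/1738768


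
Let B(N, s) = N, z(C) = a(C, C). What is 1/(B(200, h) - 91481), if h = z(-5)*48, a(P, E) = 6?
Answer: -1/91281 ≈ -1.0955e-5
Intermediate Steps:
z(C) = 6
h = 288 (h = 6*48 = 288)
1/(B(200, h) - 91481) = 1/(200 - 91481) = 1/(-91281) = -1/91281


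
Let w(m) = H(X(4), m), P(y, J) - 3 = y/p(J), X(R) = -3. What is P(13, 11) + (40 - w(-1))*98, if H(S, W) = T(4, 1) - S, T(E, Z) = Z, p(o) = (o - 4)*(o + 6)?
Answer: 420202/119 ≈ 3531.1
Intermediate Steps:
p(o) = (-4 + o)*(6 + o)
H(S, W) = 1 - S
P(y, J) = 3 + y/(-24 + J² + 2*J)
w(m) = 4 (w(m) = 1 - 1*(-3) = 1 + 3 = 4)
P(13, 11) + (40 - w(-1))*98 = (3 + 13/(-24 + 11² + 2*11)) + (40 - 1*4)*98 = (3 + 13/(-24 + 121 + 22)) + (40 - 4)*98 = (3 + 13/119) + 36*98 = (3 + 13*(1/119)) + 3528 = (3 + 13/119) + 3528 = 370/119 + 3528 = 420202/119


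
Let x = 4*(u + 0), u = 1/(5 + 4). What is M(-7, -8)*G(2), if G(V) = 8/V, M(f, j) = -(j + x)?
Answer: 272/9 ≈ 30.222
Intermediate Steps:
u = ⅑ (u = 1/9 = ⅑ ≈ 0.11111)
x = 4/9 (x = 4*(⅑ + 0) = 4*(⅑) = 4/9 ≈ 0.44444)
M(f, j) = -4/9 - j (M(f, j) = -(j + 4/9) = -(4/9 + j) = -4/9 - j)
M(-7, -8)*G(2) = (-4/9 - 1*(-8))*(8/2) = (-4/9 + 8)*(8*(½)) = (68/9)*4 = 272/9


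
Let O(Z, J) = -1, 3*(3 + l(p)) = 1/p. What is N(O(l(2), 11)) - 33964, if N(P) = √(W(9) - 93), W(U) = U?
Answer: -33964 + 2*I*√21 ≈ -33964.0 + 9.1651*I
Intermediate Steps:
l(p) = -3 + 1/(3*p)
N(P) = 2*I*√21 (N(P) = √(9 - 93) = √(-84) = 2*I*√21)
N(O(l(2), 11)) - 33964 = 2*I*√21 - 33964 = -33964 + 2*I*√21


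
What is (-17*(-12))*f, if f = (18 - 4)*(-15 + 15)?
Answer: 0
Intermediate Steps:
f = 0 (f = 14*0 = 0)
(-17*(-12))*f = -17*(-12)*0 = 204*0 = 0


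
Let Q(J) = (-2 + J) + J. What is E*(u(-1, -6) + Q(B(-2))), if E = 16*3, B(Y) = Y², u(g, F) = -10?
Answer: -192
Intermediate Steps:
E = 48
Q(J) = -2 + 2*J
E*(u(-1, -6) + Q(B(-2))) = 48*(-10 + (-2 + 2*(-2)²)) = 48*(-10 + (-2 + 2*4)) = 48*(-10 + (-2 + 8)) = 48*(-10 + 6) = 48*(-4) = -192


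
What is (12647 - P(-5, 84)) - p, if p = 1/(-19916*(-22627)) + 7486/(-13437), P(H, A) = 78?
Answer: 76111693895657711/6055240704084 ≈ 12570.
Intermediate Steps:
p = -3373486025915/6055240704084 (p = -1/19916*(-1/22627) + 7486*(-1/13437) = 1/450639332 - 7486/13437 = -3373486025915/6055240704084 ≈ -0.55712)
(12647 - P(-5, 84)) - p = (12647 - 1*78) - 1*(-3373486025915/6055240704084) = (12647 - 78) + 3373486025915/6055240704084 = 12569 + 3373486025915/6055240704084 = 76111693895657711/6055240704084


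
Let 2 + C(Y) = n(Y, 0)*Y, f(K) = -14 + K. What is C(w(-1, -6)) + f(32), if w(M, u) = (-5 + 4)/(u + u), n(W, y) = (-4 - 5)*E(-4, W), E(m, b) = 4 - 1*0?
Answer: 13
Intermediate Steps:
E(m, b) = 4 (E(m, b) = 4 + 0 = 4)
n(W, y) = -36 (n(W, y) = (-4 - 5)*4 = -9*4 = -36)
w(M, u) = -1/(2*u)
C(Y) = -2 - 36*Y
C(w(-1, -6)) + f(32) = (-2 - (-18)/(-6)) + (-14 + 32) = (-2 - (-18)*(-1)/6) + 18 = (-2 - 36*1/12) + 18 = (-2 - 3) + 18 = -5 + 18 = 13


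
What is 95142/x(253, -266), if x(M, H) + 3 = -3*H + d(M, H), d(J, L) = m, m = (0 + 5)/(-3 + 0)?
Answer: 142713/1190 ≈ 119.93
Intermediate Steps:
m = -5/3 (m = 5/(-3) = 5*(-⅓) = -5/3 ≈ -1.6667)
d(J, L) = -5/3
x(M, H) = -14/3 - 3*H (x(M, H) = -3 + (-3*H - 5/3) = -3 + (-5/3 - 3*H) = -14/3 - 3*H)
95142/x(253, -266) = 95142/(-14/3 - 3*(-266)) = 95142/(-14/3 + 798) = 95142/(2380/3) = 95142*(3/2380) = 142713/1190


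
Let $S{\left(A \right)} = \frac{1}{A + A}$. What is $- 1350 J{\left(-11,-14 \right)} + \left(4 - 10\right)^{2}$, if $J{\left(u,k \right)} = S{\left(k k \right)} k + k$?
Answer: $\frac{265779}{14} \approx 18984.0$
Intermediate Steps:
$S{\left(A \right)} = \frac{1}{2 A}$
$J{\left(u,k \right)} = k + \frac{1}{2 k}$ ($J{\left(u,k \right)} = \frac{1}{2 k k} k + k = \frac{1}{2 k^{2}} k + k = \frac{1}{2 k} + k = k + \frac{1}{2 k}$)
$- 1350 J{\left(-11,-14 \right)} + \left(4 - 10\right)^{2} = - 1350 \left(-14 + \frac{1}{2 \left(-14\right)}\right) + \left(4 - 10\right)^{2} = - 1350 \left(-14 + \frac{1}{2} \left(- \frac{1}{14}\right)\right) + \left(-6\right)^{2} = - 1350 \left(-14 - \frac{1}{28}\right) + 36 = \left(-1350\right) \left(- \frac{393}{28}\right) + 36 = \frac{265275}{14} + 36 = \frac{265779}{14}$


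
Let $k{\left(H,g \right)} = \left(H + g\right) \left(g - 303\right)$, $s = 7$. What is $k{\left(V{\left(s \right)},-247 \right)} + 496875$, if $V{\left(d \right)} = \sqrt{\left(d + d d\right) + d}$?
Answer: $632725 - 1650 \sqrt{7} \approx 6.2836 \cdot 10^{5}$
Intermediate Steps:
$V{\left(d \right)} = \sqrt{d^{2} + 2 d}$ ($V{\left(d \right)} = \sqrt{\left(d + d^{2}\right) + d} = \sqrt{d^{2} + 2 d}$)
$k{\left(H,g \right)} = \left(-303 + g\right) \left(H + g\right)$ ($k{\left(H,g \right)} = \left(H + g\right) \left(-303 + g\right) = \left(-303 + g\right) \left(H + g\right)$)
$k{\left(V{\left(s \right)},-247 \right)} + 496875 = \left(\left(-247\right)^{2} - 303 \sqrt{7 \left(2 + 7\right)} - -74841 + \sqrt{7 \left(2 + 7\right)} \left(-247\right)\right) + 496875 = \left(61009 - 303 \sqrt{7 \cdot 9} + 74841 + \sqrt{7 \cdot 9} \left(-247\right)\right) + 496875 = \left(61009 - 303 \sqrt{63} + 74841 + \sqrt{63} \left(-247\right)\right) + 496875 = \left(61009 - 303 \cdot 3 \sqrt{7} + 74841 + 3 \sqrt{7} \left(-247\right)\right) + 496875 = \left(61009 - 909 \sqrt{7} + 74841 - 741 \sqrt{7}\right) + 496875 = \left(135850 - 1650 \sqrt{7}\right) + 496875 = 632725 - 1650 \sqrt{7}$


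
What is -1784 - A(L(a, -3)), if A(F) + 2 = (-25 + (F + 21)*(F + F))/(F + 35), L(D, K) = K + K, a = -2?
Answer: -51473/29 ≈ -1774.9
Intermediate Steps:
L(D, K) = 2*K
A(F) = -2 + (-25 + 2*F*(21 + F))/(35 + F) (A(F) = -2 + (-25 + (F + 21)*(F + F))/(F + 35) = -2 + (-25 + (21 + F)*(2*F))/(35 + F) = -2 + (-25 + 2*F*(21 + F))/(35 + F))
-1784 - A(L(a, -3)) = -1784 - (-95 + 2*(2*(-3))**2 + 40*(2*(-3)))/(35 + 2*(-3)) = -1784 - (-95 + 2*(-6)**2 + 40*(-6))/(35 - 6) = -1784 - (-95 + 2*36 - 240)/29 = -1784 - (-95 + 72 - 240)/29 = -1784 - (-263)/29 = -1784 - 1*(-263/29) = -1784 + 263/29 = -51473/29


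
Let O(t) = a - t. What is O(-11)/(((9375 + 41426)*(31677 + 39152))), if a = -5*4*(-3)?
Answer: 71/3598184029 ≈ 1.9732e-8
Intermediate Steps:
a = 60 (a = -20*(-3) = 60)
O(t) = 60 - t
O(-11)/(((9375 + 41426)*(31677 + 39152))) = (60 - 1*(-11))/(((9375 + 41426)*(31677 + 39152))) = (60 + 11)/((50801*70829)) = 71/3598184029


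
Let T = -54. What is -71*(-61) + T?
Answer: 4277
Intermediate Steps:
-71*(-61) + T = -71*(-61) - 54 = 4331 - 54 = 4277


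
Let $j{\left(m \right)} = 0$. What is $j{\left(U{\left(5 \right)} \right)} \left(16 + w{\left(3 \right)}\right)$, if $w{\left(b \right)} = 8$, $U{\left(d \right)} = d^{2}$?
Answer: $0$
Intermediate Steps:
$j{\left(U{\left(5 \right)} \right)} \left(16 + w{\left(3 \right)}\right) = 0 \left(16 + 8\right) = 0 \cdot 24 = 0$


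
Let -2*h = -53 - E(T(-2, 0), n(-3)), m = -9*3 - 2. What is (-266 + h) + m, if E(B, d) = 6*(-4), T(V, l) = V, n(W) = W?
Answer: -561/2 ≈ -280.50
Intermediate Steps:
m = -29 (m = -27 - 2 = -29)
E(B, d) = -24
h = 29/2 (h = -(-53 - 1*(-24))/2 = -(-53 + 24)/2 = -1/2*(-29) = 29/2 ≈ 14.500)
(-266 + h) + m = (-266 + 29/2) - 29 = -503/2 - 29 = -561/2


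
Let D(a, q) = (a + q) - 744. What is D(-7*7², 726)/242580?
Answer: -361/242580 ≈ -0.0014882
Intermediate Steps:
D(a, q) = -744 + a + q
D(-7*7², 726)/242580 = (-744 - 7*7² + 726)/242580 = (-744 - 7*49 + 726)*(1/242580) = (-744 - 343 + 726)*(1/242580) = -361*1/242580 = -361/242580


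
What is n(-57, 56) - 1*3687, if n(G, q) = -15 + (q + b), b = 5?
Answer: -3641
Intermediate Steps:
n(G, q) = -10 + q (n(G, q) = -15 + (q + 5) = -15 + (5 + q) = -10 + q)
n(-57, 56) - 1*3687 = (-10 + 56) - 1*3687 = 46 - 3687 = -3641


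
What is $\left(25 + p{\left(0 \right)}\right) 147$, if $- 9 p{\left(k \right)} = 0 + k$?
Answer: $3675$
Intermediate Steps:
$p{\left(k \right)} = - \frac{k}{9}$ ($p{\left(k \right)} = - \frac{0 + k}{9} = - \frac{k}{9}$)
$\left(25 + p{\left(0 \right)}\right) 147 = \left(25 - 0\right) 147 = \left(25 + 0\right) 147 = 25 \cdot 147 = 3675$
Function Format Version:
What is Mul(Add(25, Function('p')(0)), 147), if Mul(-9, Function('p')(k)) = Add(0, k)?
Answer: 3675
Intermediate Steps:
Function('p')(k) = Mul(Rational(-1, 9), k) (Function('p')(k) = Mul(Rational(-1, 9), Add(0, k)) = Mul(Rational(-1, 9), k))
Mul(Add(25, Function('p')(0)), 147) = Mul(Add(25, Mul(Rational(-1, 9), 0)), 147) = Mul(Add(25, 0), 147) = Mul(25, 147) = 3675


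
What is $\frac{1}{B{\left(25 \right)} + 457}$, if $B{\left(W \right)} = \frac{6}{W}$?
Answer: $\frac{25}{11431} \approx 0.002187$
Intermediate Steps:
$\frac{1}{B{\left(25 \right)} + 457} = \frac{1}{\frac{6}{25} + 457} = \frac{1}{\frac{11431}{25}} = \frac{25}{11431}$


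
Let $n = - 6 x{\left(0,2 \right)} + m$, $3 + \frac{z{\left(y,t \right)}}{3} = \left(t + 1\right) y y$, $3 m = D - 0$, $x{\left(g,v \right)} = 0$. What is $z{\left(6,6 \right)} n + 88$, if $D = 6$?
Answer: $1582$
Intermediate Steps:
$m = 2$ ($m = \frac{6 - 0}{3} = \frac{6 + 0}{3} = \frac{1}{3} \cdot 6 = 2$)
$z{\left(y,t \right)} = -9 + 3 y^{2} \left(1 + t\right)$ ($z{\left(y,t \right)} = -9 + 3 \left(t + 1\right) y y = -9 + 3 \left(1 + t\right) y y = -9 + 3 y \left(1 + t\right) y = -9 + 3 y^{2} \left(1 + t\right)$)
$n = 2$ ($n = \left(-6\right) 0 + 2 = 0 + 2 = 2$)
$z{\left(6,6 \right)} n + 88 = \left(-9 + 3 \cdot 6^{2} + 3 \cdot 6 \cdot 6^{2}\right) 2 + 88 = \left(-9 + 3 \cdot 36 + 3 \cdot 6 \cdot 36\right) 2 + 88 = \left(-9 + 108 + 648\right) 2 + 88 = 747 \cdot 2 + 88 = 1494 + 88 = 1582$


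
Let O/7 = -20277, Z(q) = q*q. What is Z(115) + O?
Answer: -128714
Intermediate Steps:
Z(q) = q²
O = -141939 (O = 7*(-20277) = -141939)
Z(115) + O = 115² - 141939 = 13225 - 141939 = -128714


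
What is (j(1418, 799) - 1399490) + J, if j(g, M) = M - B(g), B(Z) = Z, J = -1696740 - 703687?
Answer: -3800536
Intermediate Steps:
J = -2400427
j(g, M) = M - g
(j(1418, 799) - 1399490) + J = ((799 - 1*1418) - 1399490) - 2400427 = ((799 - 1418) - 1399490) - 2400427 = (-619 - 1399490) - 2400427 = -1400109 - 2400427 = -3800536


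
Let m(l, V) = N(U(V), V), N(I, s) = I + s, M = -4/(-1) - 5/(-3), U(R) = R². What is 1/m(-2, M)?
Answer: 9/340 ≈ 0.026471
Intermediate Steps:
M = 17/3 (M = -4*(-1) - 5*(-⅓) = 4 + 5/3 = 17/3 ≈ 5.6667)
m(l, V) = V + V² (m(l, V) = V² + V = V + V²)
1/m(-2, M) = 1/(17*(1 + 17/3)/3) = 1/((17/3)*(20/3)) = 1/(340/9) = (9/340)*1 = 9/340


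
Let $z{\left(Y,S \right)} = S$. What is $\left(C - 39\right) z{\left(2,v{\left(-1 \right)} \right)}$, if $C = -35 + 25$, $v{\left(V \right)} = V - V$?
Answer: $0$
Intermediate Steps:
$v{\left(V \right)} = 0$
$C = -10$
$\left(C - 39\right) z{\left(2,v{\left(-1 \right)} \right)} = \left(-10 - 39\right) 0 = \left(-49\right) 0 = 0$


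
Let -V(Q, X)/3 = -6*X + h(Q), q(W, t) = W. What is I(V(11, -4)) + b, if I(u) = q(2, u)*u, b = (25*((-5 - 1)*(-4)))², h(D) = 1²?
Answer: 359850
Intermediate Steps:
h(D) = 1
V(Q, X) = -3 + 18*X (V(Q, X) = -3*(-6*X + 1) = -3*(1 - 6*X) = -3 + 18*X)
b = 360000 (b = (25*(-6*(-4)))² = (25*24)² = 600² = 360000)
I(u) = 2*u
I(V(11, -4)) + b = 2*(-3 + 18*(-4)) + 360000 = 2*(-3 - 72) + 360000 = 2*(-75) + 360000 = -150 + 360000 = 359850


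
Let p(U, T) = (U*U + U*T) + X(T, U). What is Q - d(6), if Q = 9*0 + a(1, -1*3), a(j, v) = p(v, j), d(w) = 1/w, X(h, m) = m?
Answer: 17/6 ≈ 2.8333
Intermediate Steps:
p(U, T) = U + U**2 + T*U (p(U, T) = (U*U + U*T) + U = (U**2 + T*U) + U = U + U**2 + T*U)
a(j, v) = v*(1 + j + v)
Q = 3 (Q = 9*0 + (-1*3)*(1 + 1 - 1*3) = 0 - 3*(1 + 1 - 3) = 0 - 3*(-1) = 0 + 3 = 3)
Q - d(6) = 3 - 1/6 = 17/6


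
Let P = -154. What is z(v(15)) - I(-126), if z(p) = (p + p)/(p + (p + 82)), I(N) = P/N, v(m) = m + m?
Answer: -511/639 ≈ -0.79969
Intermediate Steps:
v(m) = 2*m
I(N) = -154/N
z(p) = 2*p/(82 + 2*p) (z(p) = (2*p)/(p + (82 + p)) = (2*p)/(82 + 2*p) = 2*p/(82 + 2*p))
z(v(15)) - I(-126) = (2*15)/(41 + 2*15) - (-154)/(-126) = 30/(41 + 30) - (-154)*(-1)/126 = 30/71 - 1*11/9 = 30*(1/71) - 11/9 = 30/71 - 11/9 = -511/639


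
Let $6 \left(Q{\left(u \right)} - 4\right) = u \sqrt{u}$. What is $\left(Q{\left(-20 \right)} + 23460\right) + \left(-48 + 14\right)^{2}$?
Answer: $24620 - \frac{20 i \sqrt{5}}{3} \approx 24620.0 - 14.907 i$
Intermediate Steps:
$Q{\left(u \right)} = 4 + \frac{u^{\frac{3}{2}}}{6}$ ($Q{\left(u \right)} = 4 + \frac{u \sqrt{u}}{6} = 4 + \frac{u^{\frac{3}{2}}}{6}$)
$\left(Q{\left(-20 \right)} + 23460\right) + \left(-48 + 14\right)^{2} = \left(\left(4 + \frac{\left(-20\right)^{\frac{3}{2}}}{6}\right) + 23460\right) + \left(-48 + 14\right)^{2} = \left(\left(4 + \frac{\left(-40\right) i \sqrt{5}}{6}\right) + 23460\right) + \left(-34\right)^{2} = \left(\left(4 - \frac{20 i \sqrt{5}}{3}\right) + 23460\right) + 1156 = \left(23464 - \frac{20 i \sqrt{5}}{3}\right) + 1156 = 24620 - \frac{20 i \sqrt{5}}{3}$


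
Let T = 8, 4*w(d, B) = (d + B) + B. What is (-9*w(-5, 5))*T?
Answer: -90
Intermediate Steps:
w(d, B) = B/2 + d/4 (w(d, B) = ((d + B) + B)/4 = ((B + d) + B)/4 = (d + 2*B)/4 = B/2 + d/4)
(-9*w(-5, 5))*T = -9*((1/2)*5 + (1/4)*(-5))*8 = -9*(5/2 - 5/4)*8 = -9*5/4*8 = -45/4*8 = -90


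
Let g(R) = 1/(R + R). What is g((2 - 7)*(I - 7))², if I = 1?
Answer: 1/3600 ≈ 0.00027778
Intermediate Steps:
g(R) = 1/(2*R)
g((2 - 7)*(I - 7))² = (1/(2*(((2 - 7)*(1 - 7)))))² = (1/(2*((-5*(-6)))))² = ((½)/30)² = ((½)*(1/30))² = (1/60)² = 1/3600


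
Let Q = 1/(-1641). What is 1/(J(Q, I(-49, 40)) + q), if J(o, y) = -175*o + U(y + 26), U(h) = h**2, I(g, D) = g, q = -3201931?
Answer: -1641/5253500507 ≈ -3.1236e-7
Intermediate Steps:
Q = -1/1641 ≈ -0.00060938
J(o, y) = (26 + y)**2 - 175*o (J(o, y) = -175*o + (y + 26)**2 = -175*o + (26 + y)**2 = (26 + y)**2 - 175*o)
1/(J(Q, I(-49, 40)) + q) = 1/(((26 - 49)**2 - 175*(-1/1641)) - 3201931) = 1/(((-23)**2 + 175/1641) - 3201931) = 1/((529 + 175/1641) - 3201931) = 1/(868264/1641 - 3201931) = 1/(-5253500507/1641) = -1641/5253500507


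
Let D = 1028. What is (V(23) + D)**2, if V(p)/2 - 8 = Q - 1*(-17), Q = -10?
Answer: 1119364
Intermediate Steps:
V(p) = 30 (V(p) = 16 + 2*(-10 - 1*(-17)) = 16 + 2*(-10 + 17) = 16 + 2*7 = 16 + 14 = 30)
(V(23) + D)**2 = (30 + 1028)**2 = 1058**2 = 1119364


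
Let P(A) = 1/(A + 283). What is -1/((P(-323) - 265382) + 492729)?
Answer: -40/9093879 ≈ -4.3986e-6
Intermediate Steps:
P(A) = 1/(283 + A)
-1/((P(-323) - 265382) + 492729) = -1/((1/(283 - 323) - 265382) + 492729) = -1/((1/(-40) - 265382) + 492729) = -1/((-1/40 - 265382) + 492729) = -1/(-10615281/40 + 492729) = -1/9093879/40 = -1*40/9093879 = -40/9093879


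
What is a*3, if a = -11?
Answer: -33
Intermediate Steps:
a*3 = -11*3 = -33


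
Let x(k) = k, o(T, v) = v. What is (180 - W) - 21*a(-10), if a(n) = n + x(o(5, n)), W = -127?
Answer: 727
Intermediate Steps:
a(n) = 2*n (a(n) = n + n = 2*n)
(180 - W) - 21*a(-10) = (180 - 1*(-127)) - 42*(-10) = (180 + 127) - 21*(-20) = 307 + 420 = 727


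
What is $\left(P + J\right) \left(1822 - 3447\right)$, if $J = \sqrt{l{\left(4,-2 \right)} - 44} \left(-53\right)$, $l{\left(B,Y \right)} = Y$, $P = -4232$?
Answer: $6877000 + 86125 i \sqrt{46} \approx 6.877 \cdot 10^{6} + 5.8413 \cdot 10^{5} i$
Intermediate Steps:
$J = - 53 i \sqrt{46}$ ($J = \sqrt{-2 - 44} \left(-53\right) = \sqrt{-46} \left(-53\right) = i \sqrt{46} \left(-53\right) = - 53 i \sqrt{46} \approx - 359.46 i$)
$\left(P + J\right) \left(1822 - 3447\right) = \left(-4232 - 53 i \sqrt{46}\right) \left(1822 - 3447\right) = \left(-4232 - 53 i \sqrt{46}\right) \left(-1625\right) = 6877000 + 86125 i \sqrt{46}$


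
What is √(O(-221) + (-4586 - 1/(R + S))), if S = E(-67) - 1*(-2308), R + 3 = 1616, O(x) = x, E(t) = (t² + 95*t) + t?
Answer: I*√18807312566/1978 ≈ 69.333*I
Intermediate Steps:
E(t) = t² + 96*t
R = 1613 (R = -3 + 1616 = 1613)
S = 365 (S = -67*(96 - 67) - 1*(-2308) = -67*29 + 2308 = -1943 + 2308 = 365)
√(O(-221) + (-4586 - 1/(R + S))) = √(-221 + (-4586 - 1/(1613 + 365))) = √(-221 + (-4586 - 1/1978)) = √(-221 - 9071109/1978) = √(-9508247/1978) = I*√18807312566/1978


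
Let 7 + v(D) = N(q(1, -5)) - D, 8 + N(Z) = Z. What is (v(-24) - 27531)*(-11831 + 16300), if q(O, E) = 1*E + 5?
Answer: -122995818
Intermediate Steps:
q(O, E) = 5 + E (q(O, E) = E + 5 = 5 + E)
N(Z) = -8 + Z
v(D) = -15 - D (v(D) = -7 + ((-8 + (5 - 5)) - D) = -7 + ((-8 + 0) - D) = -7 + (-8 - D) = -15 - D)
(v(-24) - 27531)*(-11831 + 16300) = ((-15 - 1*(-24)) - 27531)*(-11831 + 16300) = ((-15 + 24) - 27531)*4469 = (9 - 27531)*4469 = -27522*4469 = -122995818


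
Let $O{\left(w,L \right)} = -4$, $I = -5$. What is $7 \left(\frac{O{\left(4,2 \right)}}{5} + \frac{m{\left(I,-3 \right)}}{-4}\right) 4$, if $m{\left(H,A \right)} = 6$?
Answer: $- \frac{322}{5} \approx -64.4$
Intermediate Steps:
$7 \left(\frac{O{\left(4,2 \right)}}{5} + \frac{m{\left(I,-3 \right)}}{-4}\right) 4 = 7 \left(- \frac{4}{5} + \frac{6}{-4}\right) 4 = 7 \left(\left(-4\right) \frac{1}{5} + 6 \left(- \frac{1}{4}\right)\right) 4 = 7 \left(- \frac{4}{5} - \frac{3}{2}\right) 4 = 7 \left(- \frac{23}{10}\right) 4 = \left(- \frac{161}{10}\right) 4 = - \frac{322}{5}$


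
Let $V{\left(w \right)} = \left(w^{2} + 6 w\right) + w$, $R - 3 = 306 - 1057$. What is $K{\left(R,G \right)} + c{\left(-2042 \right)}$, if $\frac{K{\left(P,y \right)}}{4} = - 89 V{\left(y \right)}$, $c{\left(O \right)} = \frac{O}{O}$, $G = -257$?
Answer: $-22872999$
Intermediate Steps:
$R = -748$ ($R = 3 + \left(306 - 1057\right) = 3 - 751 = -748$)
$c{\left(O \right)} = 1$
$V{\left(w \right)} = w^{2} + 7 w$
$K{\left(P,y \right)} = - 356 y \left(7 + y\right)$ ($K{\left(P,y \right)} = 4 \left(- 89 y \left(7 + y\right)\right) = - 356 y \left(7 + y\right)$)
$K{\left(R,G \right)} + c{\left(-2042 \right)} = \left(-356\right) \left(-257\right) \left(7 - 257\right) + 1 = \left(-356\right) \left(-257\right) \left(-250\right) + 1 = -22873000 + 1 = -22872999$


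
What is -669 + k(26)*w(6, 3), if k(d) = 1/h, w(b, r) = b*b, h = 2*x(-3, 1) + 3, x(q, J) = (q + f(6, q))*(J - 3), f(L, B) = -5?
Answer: -23379/35 ≈ -667.97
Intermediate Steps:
x(q, J) = (-5 + q)*(-3 + J) (x(q, J) = (q - 5)*(J - 3) = (-5 + q)*(-3 + J))
h = 35 (h = 2*(15 - 5*1 - 3*(-3) + 1*(-3)) + 3 = 2*(15 - 5 + 9 - 3) + 3 = 2*16 + 3 = 32 + 3 = 35)
w(b, r) = b²
k(d) = 1/35
-669 + k(26)*w(6, 3) = -669 + (1/35)*6² = -669 + (1/35)*36 = -669 + 36/35 = -23379/35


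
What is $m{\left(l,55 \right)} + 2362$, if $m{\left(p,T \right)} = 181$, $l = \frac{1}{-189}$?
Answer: $2543$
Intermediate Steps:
$l = - \frac{1}{189} \approx -0.005291$
$m{\left(l,55 \right)} + 2362 = 181 + 2362 = 2543$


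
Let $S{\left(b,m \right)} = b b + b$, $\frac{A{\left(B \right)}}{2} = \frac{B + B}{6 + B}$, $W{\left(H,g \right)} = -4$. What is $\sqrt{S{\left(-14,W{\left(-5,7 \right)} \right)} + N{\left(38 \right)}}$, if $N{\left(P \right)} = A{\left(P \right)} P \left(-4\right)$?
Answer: $\frac{i \sqrt{41514}}{11} \approx 18.523 i$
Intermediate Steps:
$A{\left(B \right)} = \frac{4 B}{6 + B}$ ($A{\left(B \right)} = 2 \frac{B + B}{6 + B} = 2 \frac{2 B}{6 + B} = \frac{4 B}{6 + B}$)
$S{\left(b,m \right)} = b + b^{2}$ ($S{\left(b,m \right)} = b^{2} + b = b + b^{2}$)
$N{\left(P \right)} = - \frac{16 P^{2}}{6 + P}$ ($N{\left(P \right)} = \frac{4 P}{6 + P} P \left(-4\right) = \frac{4 P^{2}}{6 + P} \left(-4\right) = - \frac{16 P^{2}}{6 + P}$)
$\sqrt{S{\left(-14,W{\left(-5,7 \right)} \right)} + N{\left(38 \right)}} = \sqrt{- 14 \left(1 - 14\right) - \frac{16 \cdot 38^{2}}{6 + 38}} = \sqrt{\left(-14\right) \left(-13\right) - \frac{23104}{44}} = \sqrt{182 - 23104 \cdot \frac{1}{44}} = \sqrt{182 - \frac{5776}{11}} = \sqrt{- \frac{3774}{11}} = \frac{i \sqrt{41514}}{11}$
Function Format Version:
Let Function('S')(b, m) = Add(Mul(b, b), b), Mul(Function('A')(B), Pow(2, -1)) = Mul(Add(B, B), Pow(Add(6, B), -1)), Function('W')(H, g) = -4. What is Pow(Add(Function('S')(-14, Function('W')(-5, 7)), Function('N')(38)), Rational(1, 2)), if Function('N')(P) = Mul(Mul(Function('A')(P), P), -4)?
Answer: Mul(Rational(1, 11), I, Pow(41514, Rational(1, 2))) ≈ Mul(18.523, I)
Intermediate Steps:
Function('A')(B) = Mul(4, B, Pow(Add(6, B), -1)) (Function('A')(B) = Mul(2, Mul(Add(B, B), Pow(Add(6, B), -1))) = Mul(2, Mul(Mul(2, B), Pow(Add(6, B), -1))) = Mul(2, Mul(2, B, Pow(Add(6, B), -1))) = Mul(4, B, Pow(Add(6, B), -1)))
Function('S')(b, m) = Add(b, Pow(b, 2)) (Function('S')(b, m) = Add(Pow(b, 2), b) = Add(b, Pow(b, 2)))
Function('N')(P) = Mul(-16, Pow(P, 2), Pow(Add(6, P), -1)) (Function('N')(P) = Mul(Mul(Mul(4, P, Pow(Add(6, P), -1)), P), -4) = Mul(Mul(4, Pow(P, 2), Pow(Add(6, P), -1)), -4) = Mul(-16, Pow(P, 2), Pow(Add(6, P), -1)))
Pow(Add(Function('S')(-14, Function('W')(-5, 7)), Function('N')(38)), Rational(1, 2)) = Pow(Add(Mul(-14, Add(1, -14)), Mul(-16, Pow(38, 2), Pow(Add(6, 38), -1))), Rational(1, 2)) = Pow(Add(Mul(-14, -13), Mul(-16, 1444, Pow(44, -1))), Rational(1, 2)) = Pow(Add(182, Mul(-16, 1444, Rational(1, 44))), Rational(1, 2)) = Pow(Add(182, Rational(-5776, 11)), Rational(1, 2)) = Pow(Rational(-3774, 11), Rational(1, 2)) = Mul(Rational(1, 11), I, Pow(41514, Rational(1, 2)))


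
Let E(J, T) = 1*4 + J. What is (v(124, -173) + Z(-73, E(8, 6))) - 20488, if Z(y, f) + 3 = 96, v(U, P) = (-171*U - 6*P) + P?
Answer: -40734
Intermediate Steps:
v(U, P) = -171*U - 5*P
E(J, T) = 4 + J
Z(y, f) = 93 (Z(y, f) = -3 + 96 = 93)
(v(124, -173) + Z(-73, E(8, 6))) - 20488 = ((-171*124 - 5*(-173)) + 93) - 20488 = ((-21204 + 865) + 93) - 20488 = (-20339 + 93) - 20488 = -20246 - 20488 = -40734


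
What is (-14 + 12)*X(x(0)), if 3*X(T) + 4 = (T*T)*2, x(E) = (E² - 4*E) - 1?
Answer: 4/3 ≈ 1.3333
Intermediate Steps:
x(E) = -1 + E² - 4*E
X(T) = -4/3 + 2*T²/3 (X(T) = -4/3 + ((T*T)*2)/3 = -4/3 + (T²*2)/3 = -4/3 + (2*T²)/3 = -4/3 + 2*T²/3)
(-14 + 12)*X(x(0)) = (-14 + 12)*(-4/3 + 2*(-1 + 0² - 4*0)²/3) = -2*(-4/3 + 2*(-1 + 0 + 0)²/3) = -2*(-4/3 + (⅔)*(-1)²) = -2*(-4/3 + (⅔)*1) = -2*(-4/3 + ⅔) = -2*(-⅔) = 4/3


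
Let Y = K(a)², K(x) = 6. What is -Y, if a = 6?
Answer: -36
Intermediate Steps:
Y = 36 (Y = 6² = 36)
-Y = -1*36 = -36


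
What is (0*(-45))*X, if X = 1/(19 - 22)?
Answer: 0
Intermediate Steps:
X = -⅓ (X = 1/(-3) = -⅓ ≈ -0.33333)
(0*(-45))*X = (0*(-45))*(-⅓) = 0*(-⅓) = 0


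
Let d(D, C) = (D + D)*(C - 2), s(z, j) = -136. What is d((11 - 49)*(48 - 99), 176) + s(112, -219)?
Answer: 674288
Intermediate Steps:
d(D, C) = 2*D*(-2 + C) (d(D, C) = (2*D)*(-2 + C) = 2*D*(-2 + C))
d((11 - 49)*(48 - 99), 176) + s(112, -219) = 2*((11 - 49)*(48 - 99))*(-2 + 176) - 136 = 2*(-38*(-51))*174 - 136 = 2*1938*174 - 136 = 674424 - 136 = 674288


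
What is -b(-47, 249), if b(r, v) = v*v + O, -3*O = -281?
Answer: -186284/3 ≈ -62095.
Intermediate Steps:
O = 281/3 (O = -⅓*(-281) = 281/3 ≈ 93.667)
b(r, v) = 281/3 + v² (b(r, v) = v*v + 281/3 = v² + 281/3 = 281/3 + v²)
-b(-47, 249) = -(281/3 + 249²) = -(281/3 + 62001) = -1*186284/3 = -186284/3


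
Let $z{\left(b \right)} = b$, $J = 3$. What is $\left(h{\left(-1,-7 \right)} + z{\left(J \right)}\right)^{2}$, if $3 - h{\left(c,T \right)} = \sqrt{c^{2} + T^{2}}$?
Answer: $86 - 60 \sqrt{2} \approx 1.1472$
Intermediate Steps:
$h{\left(c,T \right)} = 3 - \sqrt{T^{2} + c^{2}}$ ($h{\left(c,T \right)} = 3 - \sqrt{c^{2} + T^{2}} = 3 - \sqrt{T^{2} + c^{2}}$)
$\left(h{\left(-1,-7 \right)} + z{\left(J \right)}\right)^{2} = \left(\left(3 - \sqrt{\left(-7\right)^{2} + \left(-1\right)^{2}}\right) + 3\right)^{2} = \left(\left(3 - \sqrt{49 + 1}\right) + 3\right)^{2} = \left(\left(3 - \sqrt{50}\right) + 3\right)^{2} = \left(\left(3 - 5 \sqrt{2}\right) + 3\right)^{2} = \left(6 - 5 \sqrt{2}\right)^{2}$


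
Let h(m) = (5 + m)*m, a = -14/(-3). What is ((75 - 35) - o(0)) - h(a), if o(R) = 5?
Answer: -91/9 ≈ -10.111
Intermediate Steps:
a = 14/3 (a = -14*(-⅓) = 14/3 ≈ 4.6667)
h(m) = m*(5 + m)
((75 - 35) - o(0)) - h(a) = ((75 - 35) - 1*5) - 14*(5 + 14/3)/3 = (40 - 5) - 14*29/(3*3) = 35 - 1*406/9 = 35 - 406/9 = -91/9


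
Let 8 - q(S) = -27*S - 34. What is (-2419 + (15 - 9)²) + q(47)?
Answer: -1072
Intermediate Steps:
q(S) = 42 + 27*S (q(S) = 8 - (-27*S - 34) = 8 - (-34 - 27*S) = 8 + (34 + 27*S) = 42 + 27*S)
(-2419 + (15 - 9)²) + q(47) = (-2419 + (15 - 9)²) + (42 + 27*47) = (-2419 + 6²) + (42 + 1269) = (-2419 + 36) + 1311 = -2383 + 1311 = -1072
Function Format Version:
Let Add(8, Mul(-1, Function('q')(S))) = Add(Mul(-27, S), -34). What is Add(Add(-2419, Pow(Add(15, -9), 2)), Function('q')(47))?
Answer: -1072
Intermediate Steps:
Function('q')(S) = Add(42, Mul(27, S)) (Function('q')(S) = Add(8, Mul(-1, Add(Mul(-27, S), -34))) = Add(8, Mul(-1, Add(-34, Mul(-27, S)))) = Add(8, Add(34, Mul(27, S))) = Add(42, Mul(27, S)))
Add(Add(-2419, Pow(Add(15, -9), 2)), Function('q')(47)) = Add(Add(-2419, Pow(Add(15, -9), 2)), Add(42, Mul(27, 47))) = Add(Add(-2419, Pow(6, 2)), Add(42, 1269)) = Add(Add(-2419, 36), 1311) = Add(-2383, 1311) = -1072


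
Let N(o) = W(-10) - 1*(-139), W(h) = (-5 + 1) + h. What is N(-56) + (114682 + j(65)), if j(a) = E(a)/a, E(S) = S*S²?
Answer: 119032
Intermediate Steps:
E(S) = S³
W(h) = -4 + h
N(o) = 125 (N(o) = (-4 - 10) - 1*(-139) = -14 + 139 = 125)
j(a) = a² (j(a) = a³/a = a²)
N(-56) + (114682 + j(65)) = 125 + (114682 + 65²) = 125 + (114682 + 4225) = 125 + 118907 = 119032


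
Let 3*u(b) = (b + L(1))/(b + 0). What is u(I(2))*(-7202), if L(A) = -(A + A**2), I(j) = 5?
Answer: -7202/5 ≈ -1440.4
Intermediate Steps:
L(A) = -A - A**2
u(b) = (-2 + b)/(3*b) (u(b) = ((b - 1*1*(1 + 1))/(b + 0))/3 = ((b - 1*1*2)/b)/3 = ((b - 2)/b)/3 = ((-2 + b)/b)/3 = (-2 + b)/(3*b))
u(I(2))*(-7202) = ((1/3)*(-2 + 5)/5)*(-7202) = ((1/3)*(1/5)*3)*(-7202) = (1/5)*(-7202) = -7202/5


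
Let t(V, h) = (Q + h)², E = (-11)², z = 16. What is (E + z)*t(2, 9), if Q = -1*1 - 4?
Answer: 2192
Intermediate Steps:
Q = -5 (Q = -1 - 4 = -5)
E = 121
t(V, h) = (-5 + h)²
(E + z)*t(2, 9) = (121 + 16)*(-5 + 9)² = 137*4² = 137*16 = 2192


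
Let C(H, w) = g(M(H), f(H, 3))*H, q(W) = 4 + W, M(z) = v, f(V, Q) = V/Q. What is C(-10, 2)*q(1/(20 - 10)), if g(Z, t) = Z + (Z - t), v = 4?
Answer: -1394/3 ≈ -464.67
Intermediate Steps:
M(z) = 4
g(Z, t) = -t + 2*Z
C(H, w) = H*(8 - H/3) (C(H, w) = (-H/3 + 2*4)*H = (-H/3 + 8)*H = (8 - H/3)*H = H*(8 - H/3))
C(-10, 2)*q(1/(20 - 10)) = ((⅓)*(-10)*(24 - 1*(-10)))*(4 + 1/(20 - 10)) = ((⅓)*(-10)*(24 + 10))*(4 + 1/10) = ((⅓)*(-10)*34)*(4 + ⅒) = -340/3*41/10 = -1394/3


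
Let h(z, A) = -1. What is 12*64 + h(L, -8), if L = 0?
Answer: 767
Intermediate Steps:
12*64 + h(L, -8) = 12*64 - 1 = 768 - 1 = 767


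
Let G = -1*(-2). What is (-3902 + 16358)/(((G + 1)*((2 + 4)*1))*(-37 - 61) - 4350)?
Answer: -2076/1019 ≈ -2.0373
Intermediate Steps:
G = 2
(-3902 + 16358)/(((G + 1)*((2 + 4)*1))*(-37 - 61) - 4350) = (-3902 + 16358)/(((2 + 1)*((2 + 4)*1))*(-37 - 61) - 4350) = 12456/((3*(6*1))*(-98) - 4350) = 12456/((3*6)*(-98) - 4350) = 12456/(18*(-98) - 4350) = 12456/(-1764 - 4350) = 12456/(-6114) = 12456*(-1/6114) = -2076/1019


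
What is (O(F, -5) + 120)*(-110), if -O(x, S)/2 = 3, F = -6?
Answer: -12540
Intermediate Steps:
O(x, S) = -6 (O(x, S) = -2*3 = -6)
(O(F, -5) + 120)*(-110) = (-6 + 120)*(-110) = 114*(-110) = -12540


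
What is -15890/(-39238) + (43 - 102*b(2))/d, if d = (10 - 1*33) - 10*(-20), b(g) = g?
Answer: -1752394/3472563 ≈ -0.50464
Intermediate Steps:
d = 177 (d = (10 - 33) + 200 = -23 + 200 = 177)
-15890/(-39238) + (43 - 102*b(2))/d = -15890/(-39238) + (43 - 102*2)/177 = -15890*(-1/39238) + (43 - 204)*(1/177) = 7945/19619 - 161*1/177 = 7945/19619 - 161/177 = -1752394/3472563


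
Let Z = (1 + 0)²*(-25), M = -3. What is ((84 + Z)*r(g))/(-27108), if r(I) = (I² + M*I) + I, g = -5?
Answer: -2065/27108 ≈ -0.076177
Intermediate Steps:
r(I) = I² - 2*I (r(I) = (I² - 3*I) + I = I² - 2*I)
Z = -25 (Z = 1²*(-25) = 1*(-25) = -25)
((84 + Z)*r(g))/(-27108) = ((84 - 25)*(-5*(-2 - 5)))/(-27108) = (59*(-5*(-7)))*(-1/27108) = (59*35)*(-1/27108) = 2065*(-1/27108) = -2065/27108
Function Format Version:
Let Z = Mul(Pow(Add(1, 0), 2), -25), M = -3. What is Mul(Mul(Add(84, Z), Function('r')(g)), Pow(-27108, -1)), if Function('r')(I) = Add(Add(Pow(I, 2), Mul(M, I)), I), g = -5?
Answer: Rational(-2065, 27108) ≈ -0.076177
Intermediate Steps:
Function('r')(I) = Add(Pow(I, 2), Mul(-2, I)) (Function('r')(I) = Add(Add(Pow(I, 2), Mul(-3, I)), I) = Add(Pow(I, 2), Mul(-2, I)))
Z = -25 (Z = Mul(Pow(1, 2), -25) = Mul(1, -25) = -25)
Mul(Mul(Add(84, Z), Function('r')(g)), Pow(-27108, -1)) = Mul(Mul(Add(84, -25), Mul(-5, Add(-2, -5))), Pow(-27108, -1)) = Mul(Mul(59, Mul(-5, -7)), Rational(-1, 27108)) = Mul(Mul(59, 35), Rational(-1, 27108)) = Mul(2065, Rational(-1, 27108)) = Rational(-2065, 27108)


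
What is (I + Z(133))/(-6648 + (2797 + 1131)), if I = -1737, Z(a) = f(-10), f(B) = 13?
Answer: 431/680 ≈ 0.63382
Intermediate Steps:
Z(a) = 13
(I + Z(133))/(-6648 + (2797 + 1131)) = (-1737 + 13)/(-6648 + (2797 + 1131)) = -1724/(-6648 + 3928) = -1724/(-2720) = -1724*(-1/2720) = 431/680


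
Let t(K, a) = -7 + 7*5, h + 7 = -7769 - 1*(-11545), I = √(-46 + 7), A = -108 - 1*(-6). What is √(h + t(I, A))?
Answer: √3797 ≈ 61.620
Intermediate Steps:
A = -102 (A = -108 + 6 = -102)
I = I*√39 (I = √(-39) = I*√39 ≈ 6.245*I)
h = 3769 (h = -7 + (-7769 - 1*(-11545)) = -7 + (-7769 + 11545) = -7 + 3776 = 3769)
t(K, a) = 28 (t(K, a) = -7 + 35 = 28)
√(h + t(I, A)) = √(3769 + 28) = √3797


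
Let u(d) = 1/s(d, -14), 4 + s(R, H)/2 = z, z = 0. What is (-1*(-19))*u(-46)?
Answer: -19/8 ≈ -2.3750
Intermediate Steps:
s(R, H) = -8 (s(R, H) = -8 + 2*0 = -8 + 0 = -8)
u(d) = -⅛ (u(d) = 1/(-8) = -⅛)
(-1*(-19))*u(-46) = -1*(-19)*(-⅛) = 19*(-⅛) = -19/8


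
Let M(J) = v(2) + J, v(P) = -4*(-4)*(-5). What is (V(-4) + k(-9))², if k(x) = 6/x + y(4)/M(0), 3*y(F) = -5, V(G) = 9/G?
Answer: 19321/2304 ≈ 8.3858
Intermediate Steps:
v(P) = -80 (v(P) = 16*(-5) = -80)
y(F) = -5/3 (y(F) = (⅓)*(-5) = -5/3)
M(J) = -80 + J
k(x) = 1/48 + 6/x (k(x) = 6/x - 5/(3*(-80 + 0)) = 6/x - 5/3/(-80) = 6/x - 5/3*(-1/80) = 6/x + 1/48 = 1/48 + 6/x)
(V(-4) + k(-9))² = (9/(-4) + (1/48)*(288 - 9)/(-9))² = (9*(-¼) + (1/48)*(-⅑)*279)² = (-9/4 - 31/48)² = (-139/48)² = 19321/2304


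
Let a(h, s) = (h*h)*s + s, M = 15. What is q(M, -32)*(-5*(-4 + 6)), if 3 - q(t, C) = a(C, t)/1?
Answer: 153720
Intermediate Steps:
a(h, s) = s + s*h**2 (a(h, s) = h**2*s + s = s*h**2 + s = s + s*h**2)
q(t, C) = 3 - t*(1 + C**2) (q(t, C) = 3 - t*(1 + C**2)/1 = 3 - t*(1 + C**2))
q(M, -32)*(-5*(-4 + 6)) = (3 - 1*15*(1 + (-32)**2))*(-5*(-4 + 6)) = (3 - 1*15*(1 + 1024))*(-5*2) = (3 - 1*15*1025)*(-10) = (3 - 15375)*(-10) = -15372*(-10) = 153720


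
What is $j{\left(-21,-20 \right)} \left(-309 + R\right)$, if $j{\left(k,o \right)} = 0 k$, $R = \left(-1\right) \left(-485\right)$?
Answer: $0$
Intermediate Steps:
$R = 485$
$j{\left(k,o \right)} = 0$
$j{\left(-21,-20 \right)} \left(-309 + R\right) = 0 \left(-309 + 485\right) = 0 \cdot 176 = 0$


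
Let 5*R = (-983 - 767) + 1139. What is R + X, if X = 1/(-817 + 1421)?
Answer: -369039/3020 ≈ -122.20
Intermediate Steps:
X = 1/604 ≈ 0.0016556
R = -611/5 (R = ((-983 - 767) + 1139)/5 = (-1750 + 1139)/5 = (1/5)*(-611) = -611/5 ≈ -122.20)
R + X = -611/5 + 1/604 = -369039/3020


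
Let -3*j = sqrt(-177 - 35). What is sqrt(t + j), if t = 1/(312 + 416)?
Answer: sqrt(1638 - 794976*I*sqrt(53))/1092 ≈ 1.558 - 1.5576*I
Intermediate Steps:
j = -2*I*sqrt(53)/3 (j = -sqrt(-177 - 35)/3 = -2*I*sqrt(53)/3 ≈ -4.8534*I)
t = 1/728 ≈ 0.0013736
sqrt(t + j) = sqrt(1/728 - 2*I*sqrt(53)/3)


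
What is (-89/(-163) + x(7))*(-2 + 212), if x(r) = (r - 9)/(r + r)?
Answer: 13800/163 ≈ 84.663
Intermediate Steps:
x(r) = (-9 + r)/(2*r) (x(r) = (-9 + r)/((2*r)) = (-9 + r)*(1/(2*r)) = (-9 + r)/(2*r))
(-89/(-163) + x(7))*(-2 + 212) = (-89/(-163) + (1/2)*(-9 + 7)/7)*(-2 + 212) = (-89*(-1/163) + (1/2)*(1/7)*(-2))*210 = (89/163 - 1/7)*210 = (460/1141)*210 = 13800/163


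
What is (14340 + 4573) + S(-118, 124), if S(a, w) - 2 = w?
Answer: 19039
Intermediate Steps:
S(a, w) = 2 + w
(14340 + 4573) + S(-118, 124) = (14340 + 4573) + (2 + 124) = 18913 + 126 = 19039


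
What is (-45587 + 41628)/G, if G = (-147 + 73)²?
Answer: -107/148 ≈ -0.72297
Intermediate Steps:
G = 5476 (G = (-74)² = 5476)
(-45587 + 41628)/G = (-45587 + 41628)/5476 = -3959*1/5476 = -107/148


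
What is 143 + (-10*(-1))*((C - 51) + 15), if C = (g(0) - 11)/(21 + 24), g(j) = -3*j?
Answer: -1975/9 ≈ -219.44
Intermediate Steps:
C = -11/45 (C = (-3*0 - 11)/(21 + 24) = (0 - 11)/45 = -11*1/45 = -11/45 ≈ -0.24444)
143 + (-10*(-1))*((C - 51) + 15) = 143 + (-10*(-1))*((-11/45 - 51) + 15) = 143 + 10*(-2306/45 + 15) = 143 + 10*(-1631/45) = 143 - 3262/9 = -1975/9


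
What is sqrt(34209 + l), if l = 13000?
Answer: sqrt(47209) ≈ 217.28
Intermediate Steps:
sqrt(34209 + l) = sqrt(34209 + 13000) = sqrt(47209)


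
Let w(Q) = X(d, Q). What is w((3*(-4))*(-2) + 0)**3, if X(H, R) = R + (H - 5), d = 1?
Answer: 8000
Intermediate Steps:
X(H, R) = -5 + H + R (X(H, R) = R + (-5 + H) = -5 + H + R)
w(Q) = -4 + Q (w(Q) = -5 + 1 + Q = -4 + Q)
w((3*(-4))*(-2) + 0)**3 = (-4 + ((3*(-4))*(-2) + 0))**3 = (-4 + (-12*(-2) + 0))**3 = (-4 + (24 + 0))**3 = (-4 + 24)**3 = 20**3 = 8000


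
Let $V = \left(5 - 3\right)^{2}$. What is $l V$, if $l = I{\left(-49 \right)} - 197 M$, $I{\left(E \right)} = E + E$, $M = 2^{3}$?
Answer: $-6696$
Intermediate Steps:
$M = 8$
$I{\left(E \right)} = 2 E$
$V = 4$ ($V = 2^{2} = 4$)
$l = -1674$ ($l = 2 \left(-49\right) - 197 \cdot 8 = -98 - 1576 = -1674$)
$l V = \left(-1674\right) 4 = -6696$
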